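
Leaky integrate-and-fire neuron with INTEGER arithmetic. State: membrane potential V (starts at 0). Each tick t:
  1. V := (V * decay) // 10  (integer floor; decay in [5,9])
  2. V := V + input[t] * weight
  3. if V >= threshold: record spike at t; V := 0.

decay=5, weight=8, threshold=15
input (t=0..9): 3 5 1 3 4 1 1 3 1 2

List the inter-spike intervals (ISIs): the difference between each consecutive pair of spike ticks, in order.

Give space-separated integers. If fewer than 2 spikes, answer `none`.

Answer: 1 2 1 3 2

Derivation:
t=0: input=3 -> V=0 FIRE
t=1: input=5 -> V=0 FIRE
t=2: input=1 -> V=8
t=3: input=3 -> V=0 FIRE
t=4: input=4 -> V=0 FIRE
t=5: input=1 -> V=8
t=6: input=1 -> V=12
t=7: input=3 -> V=0 FIRE
t=8: input=1 -> V=8
t=9: input=2 -> V=0 FIRE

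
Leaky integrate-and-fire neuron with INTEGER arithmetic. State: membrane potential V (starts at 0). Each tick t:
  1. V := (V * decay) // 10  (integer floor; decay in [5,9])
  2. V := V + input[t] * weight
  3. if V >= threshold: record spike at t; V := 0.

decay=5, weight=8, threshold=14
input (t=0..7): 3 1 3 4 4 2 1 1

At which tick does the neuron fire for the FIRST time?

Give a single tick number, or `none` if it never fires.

Answer: 0

Derivation:
t=0: input=3 -> V=0 FIRE
t=1: input=1 -> V=8
t=2: input=3 -> V=0 FIRE
t=3: input=4 -> V=0 FIRE
t=4: input=4 -> V=0 FIRE
t=5: input=2 -> V=0 FIRE
t=6: input=1 -> V=8
t=7: input=1 -> V=12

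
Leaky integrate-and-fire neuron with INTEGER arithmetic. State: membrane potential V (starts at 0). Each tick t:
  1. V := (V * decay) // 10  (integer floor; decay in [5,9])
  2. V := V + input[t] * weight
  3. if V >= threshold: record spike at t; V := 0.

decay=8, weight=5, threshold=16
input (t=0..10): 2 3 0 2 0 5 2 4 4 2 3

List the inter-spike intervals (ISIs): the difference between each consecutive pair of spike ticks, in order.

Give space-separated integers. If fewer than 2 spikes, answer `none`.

t=0: input=2 -> V=10
t=1: input=3 -> V=0 FIRE
t=2: input=0 -> V=0
t=3: input=2 -> V=10
t=4: input=0 -> V=8
t=5: input=5 -> V=0 FIRE
t=6: input=2 -> V=10
t=7: input=4 -> V=0 FIRE
t=8: input=4 -> V=0 FIRE
t=9: input=2 -> V=10
t=10: input=3 -> V=0 FIRE

Answer: 4 2 1 2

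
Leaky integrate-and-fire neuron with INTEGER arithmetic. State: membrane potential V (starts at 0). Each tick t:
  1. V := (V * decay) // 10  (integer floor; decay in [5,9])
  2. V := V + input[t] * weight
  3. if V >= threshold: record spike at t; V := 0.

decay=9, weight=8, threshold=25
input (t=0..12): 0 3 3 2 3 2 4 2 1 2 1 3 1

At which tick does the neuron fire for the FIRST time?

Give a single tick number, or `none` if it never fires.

t=0: input=0 -> V=0
t=1: input=3 -> V=24
t=2: input=3 -> V=0 FIRE
t=3: input=2 -> V=16
t=4: input=3 -> V=0 FIRE
t=5: input=2 -> V=16
t=6: input=4 -> V=0 FIRE
t=7: input=2 -> V=16
t=8: input=1 -> V=22
t=9: input=2 -> V=0 FIRE
t=10: input=1 -> V=8
t=11: input=3 -> V=0 FIRE
t=12: input=1 -> V=8

Answer: 2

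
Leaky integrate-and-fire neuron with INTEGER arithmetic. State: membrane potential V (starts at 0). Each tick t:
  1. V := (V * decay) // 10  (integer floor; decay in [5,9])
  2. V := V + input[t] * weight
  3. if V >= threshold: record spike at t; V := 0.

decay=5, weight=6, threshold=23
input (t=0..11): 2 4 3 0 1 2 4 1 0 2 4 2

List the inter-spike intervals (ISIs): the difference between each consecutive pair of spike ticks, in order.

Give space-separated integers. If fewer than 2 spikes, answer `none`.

t=0: input=2 -> V=12
t=1: input=4 -> V=0 FIRE
t=2: input=3 -> V=18
t=3: input=0 -> V=9
t=4: input=1 -> V=10
t=5: input=2 -> V=17
t=6: input=4 -> V=0 FIRE
t=7: input=1 -> V=6
t=8: input=0 -> V=3
t=9: input=2 -> V=13
t=10: input=4 -> V=0 FIRE
t=11: input=2 -> V=12

Answer: 5 4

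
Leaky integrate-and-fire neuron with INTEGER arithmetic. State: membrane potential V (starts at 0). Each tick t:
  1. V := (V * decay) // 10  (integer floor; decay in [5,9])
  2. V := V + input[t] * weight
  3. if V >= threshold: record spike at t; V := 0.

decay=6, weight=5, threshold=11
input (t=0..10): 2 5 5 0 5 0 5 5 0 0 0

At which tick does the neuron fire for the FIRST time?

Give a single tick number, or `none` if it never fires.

t=0: input=2 -> V=10
t=1: input=5 -> V=0 FIRE
t=2: input=5 -> V=0 FIRE
t=3: input=0 -> V=0
t=4: input=5 -> V=0 FIRE
t=5: input=0 -> V=0
t=6: input=5 -> V=0 FIRE
t=7: input=5 -> V=0 FIRE
t=8: input=0 -> V=0
t=9: input=0 -> V=0
t=10: input=0 -> V=0

Answer: 1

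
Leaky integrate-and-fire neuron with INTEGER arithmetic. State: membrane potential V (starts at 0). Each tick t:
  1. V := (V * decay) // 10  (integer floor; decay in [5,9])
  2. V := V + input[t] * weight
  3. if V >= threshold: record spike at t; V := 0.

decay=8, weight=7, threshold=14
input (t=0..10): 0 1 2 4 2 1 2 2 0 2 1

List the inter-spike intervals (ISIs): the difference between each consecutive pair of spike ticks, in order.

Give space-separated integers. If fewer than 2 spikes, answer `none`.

Answer: 1 1 2 1 2

Derivation:
t=0: input=0 -> V=0
t=1: input=1 -> V=7
t=2: input=2 -> V=0 FIRE
t=3: input=4 -> V=0 FIRE
t=4: input=2 -> V=0 FIRE
t=5: input=1 -> V=7
t=6: input=2 -> V=0 FIRE
t=7: input=2 -> V=0 FIRE
t=8: input=0 -> V=0
t=9: input=2 -> V=0 FIRE
t=10: input=1 -> V=7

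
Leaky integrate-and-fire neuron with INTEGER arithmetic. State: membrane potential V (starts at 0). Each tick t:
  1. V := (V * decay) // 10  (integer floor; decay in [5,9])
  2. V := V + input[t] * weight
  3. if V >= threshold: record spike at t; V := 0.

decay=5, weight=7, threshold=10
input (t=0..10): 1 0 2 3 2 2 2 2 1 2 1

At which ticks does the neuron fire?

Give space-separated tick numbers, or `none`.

t=0: input=1 -> V=7
t=1: input=0 -> V=3
t=2: input=2 -> V=0 FIRE
t=3: input=3 -> V=0 FIRE
t=4: input=2 -> V=0 FIRE
t=5: input=2 -> V=0 FIRE
t=6: input=2 -> V=0 FIRE
t=7: input=2 -> V=0 FIRE
t=8: input=1 -> V=7
t=9: input=2 -> V=0 FIRE
t=10: input=1 -> V=7

Answer: 2 3 4 5 6 7 9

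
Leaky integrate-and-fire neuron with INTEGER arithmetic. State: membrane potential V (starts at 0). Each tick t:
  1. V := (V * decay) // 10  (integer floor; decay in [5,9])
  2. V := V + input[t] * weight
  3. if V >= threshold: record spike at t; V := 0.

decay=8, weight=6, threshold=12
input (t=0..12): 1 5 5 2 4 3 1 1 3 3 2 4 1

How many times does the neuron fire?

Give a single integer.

t=0: input=1 -> V=6
t=1: input=5 -> V=0 FIRE
t=2: input=5 -> V=0 FIRE
t=3: input=2 -> V=0 FIRE
t=4: input=4 -> V=0 FIRE
t=5: input=3 -> V=0 FIRE
t=6: input=1 -> V=6
t=7: input=1 -> V=10
t=8: input=3 -> V=0 FIRE
t=9: input=3 -> V=0 FIRE
t=10: input=2 -> V=0 FIRE
t=11: input=4 -> V=0 FIRE
t=12: input=1 -> V=6

Answer: 9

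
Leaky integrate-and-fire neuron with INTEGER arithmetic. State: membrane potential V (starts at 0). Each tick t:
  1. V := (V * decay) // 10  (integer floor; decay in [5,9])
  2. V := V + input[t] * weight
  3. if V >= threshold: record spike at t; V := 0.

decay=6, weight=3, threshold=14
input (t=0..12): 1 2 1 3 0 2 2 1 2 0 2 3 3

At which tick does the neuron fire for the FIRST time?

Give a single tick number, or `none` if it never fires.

Answer: 11

Derivation:
t=0: input=1 -> V=3
t=1: input=2 -> V=7
t=2: input=1 -> V=7
t=3: input=3 -> V=13
t=4: input=0 -> V=7
t=5: input=2 -> V=10
t=6: input=2 -> V=12
t=7: input=1 -> V=10
t=8: input=2 -> V=12
t=9: input=0 -> V=7
t=10: input=2 -> V=10
t=11: input=3 -> V=0 FIRE
t=12: input=3 -> V=9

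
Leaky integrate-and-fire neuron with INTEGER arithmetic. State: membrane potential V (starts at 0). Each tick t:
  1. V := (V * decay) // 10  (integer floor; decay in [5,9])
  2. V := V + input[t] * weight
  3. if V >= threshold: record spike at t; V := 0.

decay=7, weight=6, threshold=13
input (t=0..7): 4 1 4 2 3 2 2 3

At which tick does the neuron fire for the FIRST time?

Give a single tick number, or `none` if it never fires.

t=0: input=4 -> V=0 FIRE
t=1: input=1 -> V=6
t=2: input=4 -> V=0 FIRE
t=3: input=2 -> V=12
t=4: input=3 -> V=0 FIRE
t=5: input=2 -> V=12
t=6: input=2 -> V=0 FIRE
t=7: input=3 -> V=0 FIRE

Answer: 0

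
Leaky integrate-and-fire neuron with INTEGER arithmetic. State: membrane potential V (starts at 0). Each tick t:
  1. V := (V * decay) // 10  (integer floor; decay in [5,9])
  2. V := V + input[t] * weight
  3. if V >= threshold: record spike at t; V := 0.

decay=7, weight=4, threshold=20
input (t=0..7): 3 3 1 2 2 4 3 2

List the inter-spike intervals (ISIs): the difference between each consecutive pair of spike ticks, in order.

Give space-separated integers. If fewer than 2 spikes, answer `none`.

t=0: input=3 -> V=12
t=1: input=3 -> V=0 FIRE
t=2: input=1 -> V=4
t=3: input=2 -> V=10
t=4: input=2 -> V=15
t=5: input=4 -> V=0 FIRE
t=6: input=3 -> V=12
t=7: input=2 -> V=16

Answer: 4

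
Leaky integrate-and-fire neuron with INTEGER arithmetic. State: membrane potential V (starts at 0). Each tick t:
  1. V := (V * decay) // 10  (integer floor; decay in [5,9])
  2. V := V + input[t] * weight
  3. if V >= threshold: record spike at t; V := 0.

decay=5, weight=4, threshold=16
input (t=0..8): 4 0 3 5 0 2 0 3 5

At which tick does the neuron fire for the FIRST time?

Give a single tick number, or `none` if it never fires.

t=0: input=4 -> V=0 FIRE
t=1: input=0 -> V=0
t=2: input=3 -> V=12
t=3: input=5 -> V=0 FIRE
t=4: input=0 -> V=0
t=5: input=2 -> V=8
t=6: input=0 -> V=4
t=7: input=3 -> V=14
t=8: input=5 -> V=0 FIRE

Answer: 0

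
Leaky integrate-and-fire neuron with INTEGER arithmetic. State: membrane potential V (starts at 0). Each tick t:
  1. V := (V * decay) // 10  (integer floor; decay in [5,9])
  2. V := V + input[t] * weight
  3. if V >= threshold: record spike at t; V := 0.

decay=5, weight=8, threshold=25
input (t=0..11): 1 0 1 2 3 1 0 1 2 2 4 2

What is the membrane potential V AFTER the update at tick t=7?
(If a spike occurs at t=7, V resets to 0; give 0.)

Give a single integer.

Answer: 10

Derivation:
t=0: input=1 -> V=8
t=1: input=0 -> V=4
t=2: input=1 -> V=10
t=3: input=2 -> V=21
t=4: input=3 -> V=0 FIRE
t=5: input=1 -> V=8
t=6: input=0 -> V=4
t=7: input=1 -> V=10
t=8: input=2 -> V=21
t=9: input=2 -> V=0 FIRE
t=10: input=4 -> V=0 FIRE
t=11: input=2 -> V=16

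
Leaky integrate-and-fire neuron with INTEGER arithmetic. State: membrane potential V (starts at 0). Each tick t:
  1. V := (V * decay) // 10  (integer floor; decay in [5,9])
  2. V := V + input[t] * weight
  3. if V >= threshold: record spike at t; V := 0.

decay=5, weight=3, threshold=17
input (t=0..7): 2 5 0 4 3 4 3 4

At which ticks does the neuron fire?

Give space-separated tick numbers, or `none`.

t=0: input=2 -> V=6
t=1: input=5 -> V=0 FIRE
t=2: input=0 -> V=0
t=3: input=4 -> V=12
t=4: input=3 -> V=15
t=5: input=4 -> V=0 FIRE
t=6: input=3 -> V=9
t=7: input=4 -> V=16

Answer: 1 5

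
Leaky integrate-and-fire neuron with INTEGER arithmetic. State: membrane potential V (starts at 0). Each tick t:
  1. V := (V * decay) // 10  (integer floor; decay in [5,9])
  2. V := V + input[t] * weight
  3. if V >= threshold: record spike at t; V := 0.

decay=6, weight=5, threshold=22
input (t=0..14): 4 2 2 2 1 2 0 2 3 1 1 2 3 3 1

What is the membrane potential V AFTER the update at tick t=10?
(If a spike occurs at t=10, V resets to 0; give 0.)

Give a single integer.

Answer: 8

Derivation:
t=0: input=4 -> V=20
t=1: input=2 -> V=0 FIRE
t=2: input=2 -> V=10
t=3: input=2 -> V=16
t=4: input=1 -> V=14
t=5: input=2 -> V=18
t=6: input=0 -> V=10
t=7: input=2 -> V=16
t=8: input=3 -> V=0 FIRE
t=9: input=1 -> V=5
t=10: input=1 -> V=8
t=11: input=2 -> V=14
t=12: input=3 -> V=0 FIRE
t=13: input=3 -> V=15
t=14: input=1 -> V=14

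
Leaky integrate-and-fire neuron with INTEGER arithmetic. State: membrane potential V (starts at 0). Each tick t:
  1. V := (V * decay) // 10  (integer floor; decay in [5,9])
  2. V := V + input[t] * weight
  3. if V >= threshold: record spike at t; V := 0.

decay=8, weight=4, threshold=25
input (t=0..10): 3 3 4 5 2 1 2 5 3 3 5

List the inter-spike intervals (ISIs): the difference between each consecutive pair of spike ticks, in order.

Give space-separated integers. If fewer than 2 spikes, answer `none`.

Answer: 4 2 2

Derivation:
t=0: input=3 -> V=12
t=1: input=3 -> V=21
t=2: input=4 -> V=0 FIRE
t=3: input=5 -> V=20
t=4: input=2 -> V=24
t=5: input=1 -> V=23
t=6: input=2 -> V=0 FIRE
t=7: input=5 -> V=20
t=8: input=3 -> V=0 FIRE
t=9: input=3 -> V=12
t=10: input=5 -> V=0 FIRE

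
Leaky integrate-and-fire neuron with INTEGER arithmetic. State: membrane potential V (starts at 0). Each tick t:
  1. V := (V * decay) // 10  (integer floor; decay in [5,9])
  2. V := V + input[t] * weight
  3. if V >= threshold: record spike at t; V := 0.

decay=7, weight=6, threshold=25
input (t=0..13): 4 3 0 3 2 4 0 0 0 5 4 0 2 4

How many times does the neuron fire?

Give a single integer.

t=0: input=4 -> V=24
t=1: input=3 -> V=0 FIRE
t=2: input=0 -> V=0
t=3: input=3 -> V=18
t=4: input=2 -> V=24
t=5: input=4 -> V=0 FIRE
t=6: input=0 -> V=0
t=7: input=0 -> V=0
t=8: input=0 -> V=0
t=9: input=5 -> V=0 FIRE
t=10: input=4 -> V=24
t=11: input=0 -> V=16
t=12: input=2 -> V=23
t=13: input=4 -> V=0 FIRE

Answer: 4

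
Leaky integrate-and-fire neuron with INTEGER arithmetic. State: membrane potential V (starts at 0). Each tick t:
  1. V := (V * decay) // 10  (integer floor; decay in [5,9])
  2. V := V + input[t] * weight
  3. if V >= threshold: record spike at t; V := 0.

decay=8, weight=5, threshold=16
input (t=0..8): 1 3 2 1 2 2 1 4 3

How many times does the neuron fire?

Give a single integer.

Answer: 3

Derivation:
t=0: input=1 -> V=5
t=1: input=3 -> V=0 FIRE
t=2: input=2 -> V=10
t=3: input=1 -> V=13
t=4: input=2 -> V=0 FIRE
t=5: input=2 -> V=10
t=6: input=1 -> V=13
t=7: input=4 -> V=0 FIRE
t=8: input=3 -> V=15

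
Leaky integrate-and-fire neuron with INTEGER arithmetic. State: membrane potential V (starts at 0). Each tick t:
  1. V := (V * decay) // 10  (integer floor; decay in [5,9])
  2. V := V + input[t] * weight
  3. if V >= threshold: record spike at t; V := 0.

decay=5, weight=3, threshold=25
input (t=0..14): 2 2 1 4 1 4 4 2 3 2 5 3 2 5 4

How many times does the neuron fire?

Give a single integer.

t=0: input=2 -> V=6
t=1: input=2 -> V=9
t=2: input=1 -> V=7
t=3: input=4 -> V=15
t=4: input=1 -> V=10
t=5: input=4 -> V=17
t=6: input=4 -> V=20
t=7: input=2 -> V=16
t=8: input=3 -> V=17
t=9: input=2 -> V=14
t=10: input=5 -> V=22
t=11: input=3 -> V=20
t=12: input=2 -> V=16
t=13: input=5 -> V=23
t=14: input=4 -> V=23

Answer: 0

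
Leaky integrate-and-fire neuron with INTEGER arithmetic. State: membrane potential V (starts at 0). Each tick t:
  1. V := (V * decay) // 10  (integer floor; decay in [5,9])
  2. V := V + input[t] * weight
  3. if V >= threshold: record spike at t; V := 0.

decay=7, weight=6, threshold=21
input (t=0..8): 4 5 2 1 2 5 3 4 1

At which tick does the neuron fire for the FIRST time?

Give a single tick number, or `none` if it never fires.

t=0: input=4 -> V=0 FIRE
t=1: input=5 -> V=0 FIRE
t=2: input=2 -> V=12
t=3: input=1 -> V=14
t=4: input=2 -> V=0 FIRE
t=5: input=5 -> V=0 FIRE
t=6: input=3 -> V=18
t=7: input=4 -> V=0 FIRE
t=8: input=1 -> V=6

Answer: 0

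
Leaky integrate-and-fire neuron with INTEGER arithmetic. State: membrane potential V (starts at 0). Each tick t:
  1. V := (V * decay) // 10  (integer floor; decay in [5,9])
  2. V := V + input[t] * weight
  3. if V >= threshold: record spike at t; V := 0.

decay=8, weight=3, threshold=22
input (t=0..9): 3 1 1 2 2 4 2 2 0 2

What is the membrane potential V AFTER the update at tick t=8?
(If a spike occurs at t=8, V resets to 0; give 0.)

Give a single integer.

t=0: input=3 -> V=9
t=1: input=1 -> V=10
t=2: input=1 -> V=11
t=3: input=2 -> V=14
t=4: input=2 -> V=17
t=5: input=4 -> V=0 FIRE
t=6: input=2 -> V=6
t=7: input=2 -> V=10
t=8: input=0 -> V=8
t=9: input=2 -> V=12

Answer: 8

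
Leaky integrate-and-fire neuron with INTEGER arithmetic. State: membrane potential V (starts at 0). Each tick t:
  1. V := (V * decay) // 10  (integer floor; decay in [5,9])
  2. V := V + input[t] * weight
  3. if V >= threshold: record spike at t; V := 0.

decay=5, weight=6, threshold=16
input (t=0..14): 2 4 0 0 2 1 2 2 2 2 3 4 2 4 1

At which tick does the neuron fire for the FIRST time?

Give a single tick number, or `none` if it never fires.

Answer: 1

Derivation:
t=0: input=2 -> V=12
t=1: input=4 -> V=0 FIRE
t=2: input=0 -> V=0
t=3: input=0 -> V=0
t=4: input=2 -> V=12
t=5: input=1 -> V=12
t=6: input=2 -> V=0 FIRE
t=7: input=2 -> V=12
t=8: input=2 -> V=0 FIRE
t=9: input=2 -> V=12
t=10: input=3 -> V=0 FIRE
t=11: input=4 -> V=0 FIRE
t=12: input=2 -> V=12
t=13: input=4 -> V=0 FIRE
t=14: input=1 -> V=6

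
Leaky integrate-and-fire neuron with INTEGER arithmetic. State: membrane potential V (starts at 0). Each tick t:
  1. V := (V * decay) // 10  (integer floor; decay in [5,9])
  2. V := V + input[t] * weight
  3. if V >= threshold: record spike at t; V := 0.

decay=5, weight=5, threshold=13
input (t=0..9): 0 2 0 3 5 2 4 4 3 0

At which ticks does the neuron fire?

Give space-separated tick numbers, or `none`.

t=0: input=0 -> V=0
t=1: input=2 -> V=10
t=2: input=0 -> V=5
t=3: input=3 -> V=0 FIRE
t=4: input=5 -> V=0 FIRE
t=5: input=2 -> V=10
t=6: input=4 -> V=0 FIRE
t=7: input=4 -> V=0 FIRE
t=8: input=3 -> V=0 FIRE
t=9: input=0 -> V=0

Answer: 3 4 6 7 8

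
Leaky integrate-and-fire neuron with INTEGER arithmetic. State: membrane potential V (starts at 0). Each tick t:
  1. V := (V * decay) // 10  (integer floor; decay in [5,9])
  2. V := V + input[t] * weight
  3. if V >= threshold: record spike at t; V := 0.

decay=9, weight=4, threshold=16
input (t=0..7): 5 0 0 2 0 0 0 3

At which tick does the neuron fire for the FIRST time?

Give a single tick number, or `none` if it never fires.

t=0: input=5 -> V=0 FIRE
t=1: input=0 -> V=0
t=2: input=0 -> V=0
t=3: input=2 -> V=8
t=4: input=0 -> V=7
t=5: input=0 -> V=6
t=6: input=0 -> V=5
t=7: input=3 -> V=0 FIRE

Answer: 0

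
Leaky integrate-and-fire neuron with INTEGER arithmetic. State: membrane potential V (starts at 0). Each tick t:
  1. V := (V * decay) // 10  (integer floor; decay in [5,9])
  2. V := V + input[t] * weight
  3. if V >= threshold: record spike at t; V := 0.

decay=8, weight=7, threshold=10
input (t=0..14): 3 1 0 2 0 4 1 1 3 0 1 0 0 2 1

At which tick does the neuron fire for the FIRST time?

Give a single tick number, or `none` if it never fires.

Answer: 0

Derivation:
t=0: input=3 -> V=0 FIRE
t=1: input=1 -> V=7
t=2: input=0 -> V=5
t=3: input=2 -> V=0 FIRE
t=4: input=0 -> V=0
t=5: input=4 -> V=0 FIRE
t=6: input=1 -> V=7
t=7: input=1 -> V=0 FIRE
t=8: input=3 -> V=0 FIRE
t=9: input=0 -> V=0
t=10: input=1 -> V=7
t=11: input=0 -> V=5
t=12: input=0 -> V=4
t=13: input=2 -> V=0 FIRE
t=14: input=1 -> V=7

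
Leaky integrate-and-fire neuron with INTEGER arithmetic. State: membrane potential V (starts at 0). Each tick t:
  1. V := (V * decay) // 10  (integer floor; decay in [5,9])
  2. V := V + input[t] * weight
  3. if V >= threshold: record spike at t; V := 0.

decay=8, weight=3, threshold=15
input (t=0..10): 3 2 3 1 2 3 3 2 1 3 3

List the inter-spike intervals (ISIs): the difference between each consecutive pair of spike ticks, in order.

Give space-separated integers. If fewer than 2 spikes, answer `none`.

Answer: 3 4

Derivation:
t=0: input=3 -> V=9
t=1: input=2 -> V=13
t=2: input=3 -> V=0 FIRE
t=3: input=1 -> V=3
t=4: input=2 -> V=8
t=5: input=3 -> V=0 FIRE
t=6: input=3 -> V=9
t=7: input=2 -> V=13
t=8: input=1 -> V=13
t=9: input=3 -> V=0 FIRE
t=10: input=3 -> V=9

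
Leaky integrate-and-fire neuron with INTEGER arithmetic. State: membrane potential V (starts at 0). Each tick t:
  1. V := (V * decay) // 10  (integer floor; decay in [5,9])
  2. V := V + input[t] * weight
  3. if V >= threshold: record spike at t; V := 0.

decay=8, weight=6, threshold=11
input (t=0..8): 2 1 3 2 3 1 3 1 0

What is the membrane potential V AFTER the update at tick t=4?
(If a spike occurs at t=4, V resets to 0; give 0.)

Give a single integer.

t=0: input=2 -> V=0 FIRE
t=1: input=1 -> V=6
t=2: input=3 -> V=0 FIRE
t=3: input=2 -> V=0 FIRE
t=4: input=3 -> V=0 FIRE
t=5: input=1 -> V=6
t=6: input=3 -> V=0 FIRE
t=7: input=1 -> V=6
t=8: input=0 -> V=4

Answer: 0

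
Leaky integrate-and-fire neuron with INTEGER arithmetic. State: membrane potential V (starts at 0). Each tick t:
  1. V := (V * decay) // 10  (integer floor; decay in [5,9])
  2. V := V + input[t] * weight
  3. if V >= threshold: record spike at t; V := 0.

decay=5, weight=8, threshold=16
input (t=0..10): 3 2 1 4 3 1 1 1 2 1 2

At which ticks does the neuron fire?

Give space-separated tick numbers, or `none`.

Answer: 0 1 3 4 8 10

Derivation:
t=0: input=3 -> V=0 FIRE
t=1: input=2 -> V=0 FIRE
t=2: input=1 -> V=8
t=3: input=4 -> V=0 FIRE
t=4: input=3 -> V=0 FIRE
t=5: input=1 -> V=8
t=6: input=1 -> V=12
t=7: input=1 -> V=14
t=8: input=2 -> V=0 FIRE
t=9: input=1 -> V=8
t=10: input=2 -> V=0 FIRE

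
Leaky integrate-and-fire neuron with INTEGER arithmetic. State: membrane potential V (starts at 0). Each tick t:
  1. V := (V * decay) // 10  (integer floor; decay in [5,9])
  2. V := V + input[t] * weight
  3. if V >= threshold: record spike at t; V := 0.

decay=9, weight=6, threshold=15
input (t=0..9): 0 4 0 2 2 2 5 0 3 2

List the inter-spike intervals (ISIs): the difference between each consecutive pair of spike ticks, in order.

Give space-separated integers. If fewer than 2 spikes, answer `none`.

Answer: 3 2 2

Derivation:
t=0: input=0 -> V=0
t=1: input=4 -> V=0 FIRE
t=2: input=0 -> V=0
t=3: input=2 -> V=12
t=4: input=2 -> V=0 FIRE
t=5: input=2 -> V=12
t=6: input=5 -> V=0 FIRE
t=7: input=0 -> V=0
t=8: input=3 -> V=0 FIRE
t=9: input=2 -> V=12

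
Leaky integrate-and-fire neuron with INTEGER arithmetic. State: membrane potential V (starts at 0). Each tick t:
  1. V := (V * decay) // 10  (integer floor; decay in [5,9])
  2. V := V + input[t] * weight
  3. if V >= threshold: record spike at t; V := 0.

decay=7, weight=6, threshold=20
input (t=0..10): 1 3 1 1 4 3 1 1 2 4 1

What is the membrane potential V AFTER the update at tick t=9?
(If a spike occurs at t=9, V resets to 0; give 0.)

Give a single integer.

Answer: 0

Derivation:
t=0: input=1 -> V=6
t=1: input=3 -> V=0 FIRE
t=2: input=1 -> V=6
t=3: input=1 -> V=10
t=4: input=4 -> V=0 FIRE
t=5: input=3 -> V=18
t=6: input=1 -> V=18
t=7: input=1 -> V=18
t=8: input=2 -> V=0 FIRE
t=9: input=4 -> V=0 FIRE
t=10: input=1 -> V=6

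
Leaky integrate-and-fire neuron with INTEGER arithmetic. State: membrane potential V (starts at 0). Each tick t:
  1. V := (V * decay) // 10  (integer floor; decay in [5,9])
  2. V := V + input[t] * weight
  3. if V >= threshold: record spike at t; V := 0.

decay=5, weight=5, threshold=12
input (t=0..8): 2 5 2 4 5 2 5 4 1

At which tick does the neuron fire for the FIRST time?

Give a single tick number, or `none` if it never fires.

Answer: 1

Derivation:
t=0: input=2 -> V=10
t=1: input=5 -> V=0 FIRE
t=2: input=2 -> V=10
t=3: input=4 -> V=0 FIRE
t=4: input=5 -> V=0 FIRE
t=5: input=2 -> V=10
t=6: input=5 -> V=0 FIRE
t=7: input=4 -> V=0 FIRE
t=8: input=1 -> V=5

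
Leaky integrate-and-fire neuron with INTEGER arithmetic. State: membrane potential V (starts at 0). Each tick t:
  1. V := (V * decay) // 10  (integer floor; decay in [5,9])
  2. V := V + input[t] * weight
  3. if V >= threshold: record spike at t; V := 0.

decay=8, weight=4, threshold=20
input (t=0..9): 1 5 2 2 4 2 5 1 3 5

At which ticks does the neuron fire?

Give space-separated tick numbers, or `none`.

t=0: input=1 -> V=4
t=1: input=5 -> V=0 FIRE
t=2: input=2 -> V=8
t=3: input=2 -> V=14
t=4: input=4 -> V=0 FIRE
t=5: input=2 -> V=8
t=6: input=5 -> V=0 FIRE
t=7: input=1 -> V=4
t=8: input=3 -> V=15
t=9: input=5 -> V=0 FIRE

Answer: 1 4 6 9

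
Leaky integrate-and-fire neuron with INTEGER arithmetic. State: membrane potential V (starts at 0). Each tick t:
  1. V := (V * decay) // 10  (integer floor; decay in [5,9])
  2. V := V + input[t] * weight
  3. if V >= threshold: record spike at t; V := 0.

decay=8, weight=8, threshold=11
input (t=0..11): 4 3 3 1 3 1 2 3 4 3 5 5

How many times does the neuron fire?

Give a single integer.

Answer: 10

Derivation:
t=0: input=4 -> V=0 FIRE
t=1: input=3 -> V=0 FIRE
t=2: input=3 -> V=0 FIRE
t=3: input=1 -> V=8
t=4: input=3 -> V=0 FIRE
t=5: input=1 -> V=8
t=6: input=2 -> V=0 FIRE
t=7: input=3 -> V=0 FIRE
t=8: input=4 -> V=0 FIRE
t=9: input=3 -> V=0 FIRE
t=10: input=5 -> V=0 FIRE
t=11: input=5 -> V=0 FIRE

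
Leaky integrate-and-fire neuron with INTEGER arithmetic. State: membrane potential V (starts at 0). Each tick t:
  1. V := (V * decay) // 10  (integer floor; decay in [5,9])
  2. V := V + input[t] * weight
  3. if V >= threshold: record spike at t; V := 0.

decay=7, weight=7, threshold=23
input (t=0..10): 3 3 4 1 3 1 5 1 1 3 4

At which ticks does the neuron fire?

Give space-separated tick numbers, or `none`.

t=0: input=3 -> V=21
t=1: input=3 -> V=0 FIRE
t=2: input=4 -> V=0 FIRE
t=3: input=1 -> V=7
t=4: input=3 -> V=0 FIRE
t=5: input=1 -> V=7
t=6: input=5 -> V=0 FIRE
t=7: input=1 -> V=7
t=8: input=1 -> V=11
t=9: input=3 -> V=0 FIRE
t=10: input=4 -> V=0 FIRE

Answer: 1 2 4 6 9 10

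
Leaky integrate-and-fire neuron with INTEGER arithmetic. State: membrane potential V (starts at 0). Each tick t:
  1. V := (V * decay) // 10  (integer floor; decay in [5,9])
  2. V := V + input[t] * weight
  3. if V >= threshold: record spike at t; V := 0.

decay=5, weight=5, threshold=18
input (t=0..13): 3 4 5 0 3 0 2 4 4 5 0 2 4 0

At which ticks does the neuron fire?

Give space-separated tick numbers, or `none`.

t=0: input=3 -> V=15
t=1: input=4 -> V=0 FIRE
t=2: input=5 -> V=0 FIRE
t=3: input=0 -> V=0
t=4: input=3 -> V=15
t=5: input=0 -> V=7
t=6: input=2 -> V=13
t=7: input=4 -> V=0 FIRE
t=8: input=4 -> V=0 FIRE
t=9: input=5 -> V=0 FIRE
t=10: input=0 -> V=0
t=11: input=2 -> V=10
t=12: input=4 -> V=0 FIRE
t=13: input=0 -> V=0

Answer: 1 2 7 8 9 12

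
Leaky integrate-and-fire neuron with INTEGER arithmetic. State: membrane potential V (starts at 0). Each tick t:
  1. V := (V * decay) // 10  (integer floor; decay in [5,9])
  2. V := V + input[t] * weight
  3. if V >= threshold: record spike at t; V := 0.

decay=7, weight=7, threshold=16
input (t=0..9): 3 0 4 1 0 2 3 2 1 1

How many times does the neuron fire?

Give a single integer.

Answer: 5

Derivation:
t=0: input=3 -> V=0 FIRE
t=1: input=0 -> V=0
t=2: input=4 -> V=0 FIRE
t=3: input=1 -> V=7
t=4: input=0 -> V=4
t=5: input=2 -> V=0 FIRE
t=6: input=3 -> V=0 FIRE
t=7: input=2 -> V=14
t=8: input=1 -> V=0 FIRE
t=9: input=1 -> V=7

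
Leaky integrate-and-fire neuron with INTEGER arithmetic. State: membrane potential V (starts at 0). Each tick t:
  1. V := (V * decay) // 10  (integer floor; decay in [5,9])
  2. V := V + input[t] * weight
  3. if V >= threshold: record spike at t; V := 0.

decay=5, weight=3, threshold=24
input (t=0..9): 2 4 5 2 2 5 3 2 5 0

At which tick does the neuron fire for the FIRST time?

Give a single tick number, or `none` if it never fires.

t=0: input=2 -> V=6
t=1: input=4 -> V=15
t=2: input=5 -> V=22
t=3: input=2 -> V=17
t=4: input=2 -> V=14
t=5: input=5 -> V=22
t=6: input=3 -> V=20
t=7: input=2 -> V=16
t=8: input=5 -> V=23
t=9: input=0 -> V=11

Answer: none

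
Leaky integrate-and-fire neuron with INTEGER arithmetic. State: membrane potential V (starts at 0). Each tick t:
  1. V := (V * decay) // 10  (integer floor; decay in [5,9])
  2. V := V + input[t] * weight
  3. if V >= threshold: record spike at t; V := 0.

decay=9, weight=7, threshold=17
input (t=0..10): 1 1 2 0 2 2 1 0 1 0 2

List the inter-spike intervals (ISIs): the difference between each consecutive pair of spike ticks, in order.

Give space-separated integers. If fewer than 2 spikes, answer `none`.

t=0: input=1 -> V=7
t=1: input=1 -> V=13
t=2: input=2 -> V=0 FIRE
t=3: input=0 -> V=0
t=4: input=2 -> V=14
t=5: input=2 -> V=0 FIRE
t=6: input=1 -> V=7
t=7: input=0 -> V=6
t=8: input=1 -> V=12
t=9: input=0 -> V=10
t=10: input=2 -> V=0 FIRE

Answer: 3 5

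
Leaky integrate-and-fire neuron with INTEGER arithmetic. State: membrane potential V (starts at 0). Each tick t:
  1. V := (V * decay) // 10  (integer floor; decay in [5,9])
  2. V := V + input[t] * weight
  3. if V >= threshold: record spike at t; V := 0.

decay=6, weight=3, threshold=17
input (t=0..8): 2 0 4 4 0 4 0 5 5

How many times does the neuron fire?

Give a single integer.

Answer: 2

Derivation:
t=0: input=2 -> V=6
t=1: input=0 -> V=3
t=2: input=4 -> V=13
t=3: input=4 -> V=0 FIRE
t=4: input=0 -> V=0
t=5: input=4 -> V=12
t=6: input=0 -> V=7
t=7: input=5 -> V=0 FIRE
t=8: input=5 -> V=15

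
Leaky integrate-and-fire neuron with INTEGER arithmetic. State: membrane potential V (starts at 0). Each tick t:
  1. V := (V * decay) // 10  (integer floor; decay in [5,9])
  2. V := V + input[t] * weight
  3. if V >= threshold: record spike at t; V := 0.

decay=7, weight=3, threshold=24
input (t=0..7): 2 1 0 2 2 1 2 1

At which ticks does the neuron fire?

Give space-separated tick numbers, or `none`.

t=0: input=2 -> V=6
t=1: input=1 -> V=7
t=2: input=0 -> V=4
t=3: input=2 -> V=8
t=4: input=2 -> V=11
t=5: input=1 -> V=10
t=6: input=2 -> V=13
t=7: input=1 -> V=12

Answer: none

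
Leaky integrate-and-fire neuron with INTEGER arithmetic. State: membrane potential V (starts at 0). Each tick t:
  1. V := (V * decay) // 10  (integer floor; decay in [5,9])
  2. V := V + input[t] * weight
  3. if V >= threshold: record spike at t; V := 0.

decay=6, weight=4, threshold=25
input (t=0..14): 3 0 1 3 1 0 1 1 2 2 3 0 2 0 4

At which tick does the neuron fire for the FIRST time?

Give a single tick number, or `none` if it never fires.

Answer: none

Derivation:
t=0: input=3 -> V=12
t=1: input=0 -> V=7
t=2: input=1 -> V=8
t=3: input=3 -> V=16
t=4: input=1 -> V=13
t=5: input=0 -> V=7
t=6: input=1 -> V=8
t=7: input=1 -> V=8
t=8: input=2 -> V=12
t=9: input=2 -> V=15
t=10: input=3 -> V=21
t=11: input=0 -> V=12
t=12: input=2 -> V=15
t=13: input=0 -> V=9
t=14: input=4 -> V=21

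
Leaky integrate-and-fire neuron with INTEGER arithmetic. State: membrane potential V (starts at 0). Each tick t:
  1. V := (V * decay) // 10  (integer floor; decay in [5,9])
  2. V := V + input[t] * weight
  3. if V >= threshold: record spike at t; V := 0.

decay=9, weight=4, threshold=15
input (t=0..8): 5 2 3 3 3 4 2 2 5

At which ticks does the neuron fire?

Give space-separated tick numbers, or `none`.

t=0: input=5 -> V=0 FIRE
t=1: input=2 -> V=8
t=2: input=3 -> V=0 FIRE
t=3: input=3 -> V=12
t=4: input=3 -> V=0 FIRE
t=5: input=4 -> V=0 FIRE
t=6: input=2 -> V=8
t=7: input=2 -> V=0 FIRE
t=8: input=5 -> V=0 FIRE

Answer: 0 2 4 5 7 8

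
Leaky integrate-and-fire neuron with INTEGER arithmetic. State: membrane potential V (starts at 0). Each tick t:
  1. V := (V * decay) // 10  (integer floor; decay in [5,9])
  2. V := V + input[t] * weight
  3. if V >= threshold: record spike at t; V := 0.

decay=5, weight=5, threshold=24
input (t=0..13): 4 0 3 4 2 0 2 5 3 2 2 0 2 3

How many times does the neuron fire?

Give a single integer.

t=0: input=4 -> V=20
t=1: input=0 -> V=10
t=2: input=3 -> V=20
t=3: input=4 -> V=0 FIRE
t=4: input=2 -> V=10
t=5: input=0 -> V=5
t=6: input=2 -> V=12
t=7: input=5 -> V=0 FIRE
t=8: input=3 -> V=15
t=9: input=2 -> V=17
t=10: input=2 -> V=18
t=11: input=0 -> V=9
t=12: input=2 -> V=14
t=13: input=3 -> V=22

Answer: 2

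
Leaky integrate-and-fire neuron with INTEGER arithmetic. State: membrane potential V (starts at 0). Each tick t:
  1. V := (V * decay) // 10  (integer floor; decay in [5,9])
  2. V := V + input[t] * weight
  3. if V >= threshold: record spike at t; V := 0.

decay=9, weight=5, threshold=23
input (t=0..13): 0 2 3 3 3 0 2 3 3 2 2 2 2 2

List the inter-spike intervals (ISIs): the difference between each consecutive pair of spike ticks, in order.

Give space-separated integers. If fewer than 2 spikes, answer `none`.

t=0: input=0 -> V=0
t=1: input=2 -> V=10
t=2: input=3 -> V=0 FIRE
t=3: input=3 -> V=15
t=4: input=3 -> V=0 FIRE
t=5: input=0 -> V=0
t=6: input=2 -> V=10
t=7: input=3 -> V=0 FIRE
t=8: input=3 -> V=15
t=9: input=2 -> V=0 FIRE
t=10: input=2 -> V=10
t=11: input=2 -> V=19
t=12: input=2 -> V=0 FIRE
t=13: input=2 -> V=10

Answer: 2 3 2 3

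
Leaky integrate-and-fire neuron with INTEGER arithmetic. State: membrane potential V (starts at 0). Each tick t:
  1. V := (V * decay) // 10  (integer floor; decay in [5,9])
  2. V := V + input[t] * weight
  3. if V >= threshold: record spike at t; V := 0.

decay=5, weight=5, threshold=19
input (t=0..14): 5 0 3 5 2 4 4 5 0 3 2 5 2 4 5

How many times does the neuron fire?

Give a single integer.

t=0: input=5 -> V=0 FIRE
t=1: input=0 -> V=0
t=2: input=3 -> V=15
t=3: input=5 -> V=0 FIRE
t=4: input=2 -> V=10
t=5: input=4 -> V=0 FIRE
t=6: input=4 -> V=0 FIRE
t=7: input=5 -> V=0 FIRE
t=8: input=0 -> V=0
t=9: input=3 -> V=15
t=10: input=2 -> V=17
t=11: input=5 -> V=0 FIRE
t=12: input=2 -> V=10
t=13: input=4 -> V=0 FIRE
t=14: input=5 -> V=0 FIRE

Answer: 8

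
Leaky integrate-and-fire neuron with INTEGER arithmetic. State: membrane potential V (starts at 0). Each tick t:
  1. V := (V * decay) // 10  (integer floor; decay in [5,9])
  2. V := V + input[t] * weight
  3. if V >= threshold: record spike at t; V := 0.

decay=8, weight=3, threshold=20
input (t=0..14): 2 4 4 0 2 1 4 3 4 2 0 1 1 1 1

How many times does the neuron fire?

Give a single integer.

t=0: input=2 -> V=6
t=1: input=4 -> V=16
t=2: input=4 -> V=0 FIRE
t=3: input=0 -> V=0
t=4: input=2 -> V=6
t=5: input=1 -> V=7
t=6: input=4 -> V=17
t=7: input=3 -> V=0 FIRE
t=8: input=4 -> V=12
t=9: input=2 -> V=15
t=10: input=0 -> V=12
t=11: input=1 -> V=12
t=12: input=1 -> V=12
t=13: input=1 -> V=12
t=14: input=1 -> V=12

Answer: 2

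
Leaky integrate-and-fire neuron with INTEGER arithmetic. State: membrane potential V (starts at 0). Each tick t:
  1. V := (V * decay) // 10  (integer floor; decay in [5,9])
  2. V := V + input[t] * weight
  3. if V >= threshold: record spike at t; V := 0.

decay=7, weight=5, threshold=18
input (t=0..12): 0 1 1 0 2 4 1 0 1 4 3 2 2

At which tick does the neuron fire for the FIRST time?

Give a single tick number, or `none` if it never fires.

Answer: 5

Derivation:
t=0: input=0 -> V=0
t=1: input=1 -> V=5
t=2: input=1 -> V=8
t=3: input=0 -> V=5
t=4: input=2 -> V=13
t=5: input=4 -> V=0 FIRE
t=6: input=1 -> V=5
t=7: input=0 -> V=3
t=8: input=1 -> V=7
t=9: input=4 -> V=0 FIRE
t=10: input=3 -> V=15
t=11: input=2 -> V=0 FIRE
t=12: input=2 -> V=10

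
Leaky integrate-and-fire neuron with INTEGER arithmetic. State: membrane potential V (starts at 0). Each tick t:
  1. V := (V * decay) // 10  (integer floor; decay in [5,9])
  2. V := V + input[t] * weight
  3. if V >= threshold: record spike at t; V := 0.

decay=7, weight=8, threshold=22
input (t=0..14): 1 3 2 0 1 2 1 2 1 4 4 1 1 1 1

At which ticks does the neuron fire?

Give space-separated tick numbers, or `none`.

Answer: 1 5 8 9 10

Derivation:
t=0: input=1 -> V=8
t=1: input=3 -> V=0 FIRE
t=2: input=2 -> V=16
t=3: input=0 -> V=11
t=4: input=1 -> V=15
t=5: input=2 -> V=0 FIRE
t=6: input=1 -> V=8
t=7: input=2 -> V=21
t=8: input=1 -> V=0 FIRE
t=9: input=4 -> V=0 FIRE
t=10: input=4 -> V=0 FIRE
t=11: input=1 -> V=8
t=12: input=1 -> V=13
t=13: input=1 -> V=17
t=14: input=1 -> V=19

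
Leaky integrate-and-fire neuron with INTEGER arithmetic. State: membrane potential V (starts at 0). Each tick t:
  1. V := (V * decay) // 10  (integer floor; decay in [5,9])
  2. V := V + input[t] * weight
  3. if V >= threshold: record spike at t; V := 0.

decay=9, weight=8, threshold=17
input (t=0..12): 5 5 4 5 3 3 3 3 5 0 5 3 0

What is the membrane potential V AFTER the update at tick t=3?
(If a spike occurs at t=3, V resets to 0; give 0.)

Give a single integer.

Answer: 0

Derivation:
t=0: input=5 -> V=0 FIRE
t=1: input=5 -> V=0 FIRE
t=2: input=4 -> V=0 FIRE
t=3: input=5 -> V=0 FIRE
t=4: input=3 -> V=0 FIRE
t=5: input=3 -> V=0 FIRE
t=6: input=3 -> V=0 FIRE
t=7: input=3 -> V=0 FIRE
t=8: input=5 -> V=0 FIRE
t=9: input=0 -> V=0
t=10: input=5 -> V=0 FIRE
t=11: input=3 -> V=0 FIRE
t=12: input=0 -> V=0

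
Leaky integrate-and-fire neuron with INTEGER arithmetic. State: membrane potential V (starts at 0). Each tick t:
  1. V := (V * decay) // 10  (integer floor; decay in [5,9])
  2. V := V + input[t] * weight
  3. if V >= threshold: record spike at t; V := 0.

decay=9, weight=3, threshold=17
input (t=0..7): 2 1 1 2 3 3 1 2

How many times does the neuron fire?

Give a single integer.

t=0: input=2 -> V=6
t=1: input=1 -> V=8
t=2: input=1 -> V=10
t=3: input=2 -> V=15
t=4: input=3 -> V=0 FIRE
t=5: input=3 -> V=9
t=6: input=1 -> V=11
t=7: input=2 -> V=15

Answer: 1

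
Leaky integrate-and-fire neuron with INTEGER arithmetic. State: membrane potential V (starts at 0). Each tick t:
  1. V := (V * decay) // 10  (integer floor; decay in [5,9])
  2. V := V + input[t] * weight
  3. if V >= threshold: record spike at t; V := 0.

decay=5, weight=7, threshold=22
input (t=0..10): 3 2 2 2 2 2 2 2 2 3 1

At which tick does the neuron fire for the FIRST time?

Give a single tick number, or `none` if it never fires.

Answer: 1

Derivation:
t=0: input=3 -> V=21
t=1: input=2 -> V=0 FIRE
t=2: input=2 -> V=14
t=3: input=2 -> V=21
t=4: input=2 -> V=0 FIRE
t=5: input=2 -> V=14
t=6: input=2 -> V=21
t=7: input=2 -> V=0 FIRE
t=8: input=2 -> V=14
t=9: input=3 -> V=0 FIRE
t=10: input=1 -> V=7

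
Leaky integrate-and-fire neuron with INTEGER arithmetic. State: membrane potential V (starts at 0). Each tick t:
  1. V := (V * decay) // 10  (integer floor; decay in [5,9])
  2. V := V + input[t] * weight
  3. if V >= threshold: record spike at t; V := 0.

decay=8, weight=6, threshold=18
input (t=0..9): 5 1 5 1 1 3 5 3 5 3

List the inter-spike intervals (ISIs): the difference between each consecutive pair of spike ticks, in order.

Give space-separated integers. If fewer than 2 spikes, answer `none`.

t=0: input=5 -> V=0 FIRE
t=1: input=1 -> V=6
t=2: input=5 -> V=0 FIRE
t=3: input=1 -> V=6
t=4: input=1 -> V=10
t=5: input=3 -> V=0 FIRE
t=6: input=5 -> V=0 FIRE
t=7: input=3 -> V=0 FIRE
t=8: input=5 -> V=0 FIRE
t=9: input=3 -> V=0 FIRE

Answer: 2 3 1 1 1 1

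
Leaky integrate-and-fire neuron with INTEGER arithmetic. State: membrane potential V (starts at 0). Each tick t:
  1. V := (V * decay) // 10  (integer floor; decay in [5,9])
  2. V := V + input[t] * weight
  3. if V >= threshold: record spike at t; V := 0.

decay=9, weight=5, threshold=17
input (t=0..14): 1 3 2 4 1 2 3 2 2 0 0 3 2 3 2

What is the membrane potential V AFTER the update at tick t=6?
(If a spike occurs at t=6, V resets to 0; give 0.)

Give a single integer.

t=0: input=1 -> V=5
t=1: input=3 -> V=0 FIRE
t=2: input=2 -> V=10
t=3: input=4 -> V=0 FIRE
t=4: input=1 -> V=5
t=5: input=2 -> V=14
t=6: input=3 -> V=0 FIRE
t=7: input=2 -> V=10
t=8: input=2 -> V=0 FIRE
t=9: input=0 -> V=0
t=10: input=0 -> V=0
t=11: input=3 -> V=15
t=12: input=2 -> V=0 FIRE
t=13: input=3 -> V=15
t=14: input=2 -> V=0 FIRE

Answer: 0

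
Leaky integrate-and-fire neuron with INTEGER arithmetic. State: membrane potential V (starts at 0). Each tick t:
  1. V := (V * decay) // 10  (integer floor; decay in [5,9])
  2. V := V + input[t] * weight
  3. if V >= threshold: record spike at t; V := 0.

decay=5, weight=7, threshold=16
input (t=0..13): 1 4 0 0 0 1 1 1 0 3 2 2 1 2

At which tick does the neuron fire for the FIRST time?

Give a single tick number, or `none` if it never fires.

Answer: 1

Derivation:
t=0: input=1 -> V=7
t=1: input=4 -> V=0 FIRE
t=2: input=0 -> V=0
t=3: input=0 -> V=0
t=4: input=0 -> V=0
t=5: input=1 -> V=7
t=6: input=1 -> V=10
t=7: input=1 -> V=12
t=8: input=0 -> V=6
t=9: input=3 -> V=0 FIRE
t=10: input=2 -> V=14
t=11: input=2 -> V=0 FIRE
t=12: input=1 -> V=7
t=13: input=2 -> V=0 FIRE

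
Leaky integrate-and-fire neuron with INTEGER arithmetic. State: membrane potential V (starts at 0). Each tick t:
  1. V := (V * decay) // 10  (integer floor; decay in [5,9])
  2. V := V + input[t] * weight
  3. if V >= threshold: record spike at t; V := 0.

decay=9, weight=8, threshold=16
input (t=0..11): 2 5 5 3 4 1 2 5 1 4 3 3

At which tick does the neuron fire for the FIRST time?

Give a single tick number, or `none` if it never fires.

Answer: 0

Derivation:
t=0: input=2 -> V=0 FIRE
t=1: input=5 -> V=0 FIRE
t=2: input=5 -> V=0 FIRE
t=3: input=3 -> V=0 FIRE
t=4: input=4 -> V=0 FIRE
t=5: input=1 -> V=8
t=6: input=2 -> V=0 FIRE
t=7: input=5 -> V=0 FIRE
t=8: input=1 -> V=8
t=9: input=4 -> V=0 FIRE
t=10: input=3 -> V=0 FIRE
t=11: input=3 -> V=0 FIRE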